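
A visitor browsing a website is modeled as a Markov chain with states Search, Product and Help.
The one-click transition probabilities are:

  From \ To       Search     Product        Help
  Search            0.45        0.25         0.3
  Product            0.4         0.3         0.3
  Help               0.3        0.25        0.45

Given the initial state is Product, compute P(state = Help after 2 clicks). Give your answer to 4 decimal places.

0.3450

Sum over the intermediate state after 1 click:
P = P(Product→Search)·P(Search→Help) + P(Product→Product)·P(Product→Help) + P(Product→Help)·P(Help→Help)
  = 0.4×0.3 + 0.3×0.3 + 0.3×0.45
  = 0.1200 + 0.0900 + 0.1350 = 0.3450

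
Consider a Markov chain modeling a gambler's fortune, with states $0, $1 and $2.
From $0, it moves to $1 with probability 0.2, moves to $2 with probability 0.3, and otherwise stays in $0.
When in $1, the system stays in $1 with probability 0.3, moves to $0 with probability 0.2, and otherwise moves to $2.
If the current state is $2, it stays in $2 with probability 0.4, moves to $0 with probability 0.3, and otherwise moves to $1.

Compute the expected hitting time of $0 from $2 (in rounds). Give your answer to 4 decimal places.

3.7037

Let t(s) be the expected number of rounds to first reach $0 from state s, with t($0) = 0. Conditioning on the first round:
t($1) = 1 + 0.3·t($1) + 0.5·t($2)
t($2) = 1 + 0.3·t($1) + 0.4·t($2)
Solving: t($1) = 4.0741, t($2) = 3.7037.
Expected rounds from $2 to $0: 3.7037.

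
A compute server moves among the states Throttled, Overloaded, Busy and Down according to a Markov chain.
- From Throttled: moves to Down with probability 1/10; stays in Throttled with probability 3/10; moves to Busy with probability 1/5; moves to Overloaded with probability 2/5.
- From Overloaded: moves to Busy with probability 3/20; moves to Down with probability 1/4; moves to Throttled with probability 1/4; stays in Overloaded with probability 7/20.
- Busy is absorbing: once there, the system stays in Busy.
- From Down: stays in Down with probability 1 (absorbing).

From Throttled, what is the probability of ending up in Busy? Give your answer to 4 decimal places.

Let h(s) be the probability of absorption at Busy starting from transient state s. Then h(Busy) = 1 and h(Down) = 0. By first-step analysis:
h(Throttled) = 0.3·h(Throttled) + 0.4·h(Overloaded) + 0.2·1 + 0.1·0
h(Overloaded) = 0.25·h(Throttled) + 0.35·h(Overloaded) + 0.15·1 + 0.25·0
Solving: h(Throttled) = 0.5352, h(Overloaded) = 0.4366.
Starting from Throttled, the probability is 0.5352.

0.5352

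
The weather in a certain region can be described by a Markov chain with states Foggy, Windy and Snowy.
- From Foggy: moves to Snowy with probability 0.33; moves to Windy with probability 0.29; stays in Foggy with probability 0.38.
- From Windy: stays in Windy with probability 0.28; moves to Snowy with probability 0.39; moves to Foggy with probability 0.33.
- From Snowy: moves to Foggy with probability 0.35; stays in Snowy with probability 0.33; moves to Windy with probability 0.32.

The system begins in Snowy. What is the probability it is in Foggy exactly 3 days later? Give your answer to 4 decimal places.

0.3547

Propagate the distribution vector 3 days from Snowy.
After 0 days: (0.0000, 0.0000, 1.0000)
After 1 day: (0.3500, 0.3200, 0.3300)
After 2 days: (0.3541, 0.2967, 0.3492)
After 3 days: (0.3547, 0.2975, 0.3478)
P(in Foggy after 3 days) = 0.3547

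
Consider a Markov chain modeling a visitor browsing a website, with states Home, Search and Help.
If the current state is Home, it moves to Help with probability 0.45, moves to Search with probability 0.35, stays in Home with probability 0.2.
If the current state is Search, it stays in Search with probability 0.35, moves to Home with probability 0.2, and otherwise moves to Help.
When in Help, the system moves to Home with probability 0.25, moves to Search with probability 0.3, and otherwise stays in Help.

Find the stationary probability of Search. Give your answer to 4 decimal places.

0.3275

Let the stationary distribution be π with π = πP and π_1 + π_2 + π_3 = 1.
π_1 = 0.2·π_1 + 0.2·π_2 + 0.25·π_3
π_2 = 0.35·π_1 + 0.35·π_2 + 0.3·π_3
Solving with the normalization constraint gives π = (0.2225, 0.3275, 0.4500).
So the stationary probability of Search is 0.3275.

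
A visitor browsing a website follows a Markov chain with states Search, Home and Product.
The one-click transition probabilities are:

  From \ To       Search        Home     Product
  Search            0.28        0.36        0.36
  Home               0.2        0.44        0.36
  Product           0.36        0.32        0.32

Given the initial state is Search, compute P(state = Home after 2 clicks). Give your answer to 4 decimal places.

0.3744

Sum over the intermediate state after 1 click:
P = P(Search→Search)·P(Search→Home) + P(Search→Home)·P(Home→Home) + P(Search→Product)·P(Product→Home)
  = 0.28×0.36 + 0.36×0.44 + 0.36×0.32
  = 0.1008 + 0.1584 + 0.1152 = 0.3744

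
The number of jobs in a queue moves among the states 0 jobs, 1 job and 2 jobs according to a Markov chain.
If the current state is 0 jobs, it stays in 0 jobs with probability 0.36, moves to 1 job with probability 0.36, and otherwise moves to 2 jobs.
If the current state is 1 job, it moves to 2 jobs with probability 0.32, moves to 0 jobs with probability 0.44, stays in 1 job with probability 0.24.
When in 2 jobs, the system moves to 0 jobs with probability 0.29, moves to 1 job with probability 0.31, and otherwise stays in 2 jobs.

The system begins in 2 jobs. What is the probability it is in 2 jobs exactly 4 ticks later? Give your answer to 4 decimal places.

0.3322

Propagate the distribution vector 4 ticks from 2 jobs.
After 0 ticks: (0.0000, 0.0000, 1.0000)
After 1 tick: (0.2900, 0.3100, 0.4000)
After 2 ticks: (0.3568, 0.3028, 0.3404)
After 3 ticks: (0.3604, 0.3066, 0.3330)
After 4 ticks: (0.3612, 0.3066, 0.3322)
P(in 2 jobs after 4 ticks) = 0.3322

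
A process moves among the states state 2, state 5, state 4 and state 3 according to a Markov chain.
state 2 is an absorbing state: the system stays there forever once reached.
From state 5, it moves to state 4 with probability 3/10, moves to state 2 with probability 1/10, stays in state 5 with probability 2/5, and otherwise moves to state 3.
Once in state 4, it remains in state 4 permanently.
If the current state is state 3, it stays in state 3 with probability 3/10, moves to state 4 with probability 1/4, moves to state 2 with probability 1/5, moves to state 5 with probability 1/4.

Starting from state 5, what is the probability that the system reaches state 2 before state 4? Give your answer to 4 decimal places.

0.2973

Let h(s) be the probability of absorption at state 2 starting from transient state s. Then h(state 2) = 1 and h(state 4) = 0. By first-step analysis:
h(state 5) = 0.1·1 + 0.4·h(state 5) + 0.3·0 + 0.2·h(state 3)
h(state 3) = 0.2·1 + 0.25·h(state 5) + 0.25·0 + 0.3·h(state 3)
Solving: h(state 5) = 0.2973, h(state 3) = 0.3919.
Starting from state 5, the probability is 0.2973.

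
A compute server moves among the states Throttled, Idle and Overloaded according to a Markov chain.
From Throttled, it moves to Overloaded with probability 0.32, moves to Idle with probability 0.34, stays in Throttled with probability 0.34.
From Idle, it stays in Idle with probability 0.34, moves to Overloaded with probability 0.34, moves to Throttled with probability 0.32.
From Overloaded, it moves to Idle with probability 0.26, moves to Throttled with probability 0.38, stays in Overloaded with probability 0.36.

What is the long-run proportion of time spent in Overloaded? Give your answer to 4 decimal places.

0.3399

Let the stationary distribution be π with π = πP and π_1 + π_2 + π_3 = 1.
π_1 = 0.34·π_1 + 0.32·π_2 + 0.38·π_3
π_2 = 0.34·π_1 + 0.34·π_2 + 0.26·π_3
Solving with the normalization constraint gives π = (0.3473, 0.3128, 0.3399).
So the stationary probability of Overloaded is 0.3399.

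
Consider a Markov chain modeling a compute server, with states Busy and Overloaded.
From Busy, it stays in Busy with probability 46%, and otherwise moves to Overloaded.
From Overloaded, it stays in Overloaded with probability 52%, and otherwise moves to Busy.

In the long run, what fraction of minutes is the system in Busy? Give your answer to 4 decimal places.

Let the stationary distribution be π with π = πP and π_1 + π_2 = 1.
π_1 = 0.46·π_1 + 0.48·π_2
Solving with the normalization constraint gives π = (0.4706, 0.5294).
So the stationary probability of Busy is 0.4706.

0.4706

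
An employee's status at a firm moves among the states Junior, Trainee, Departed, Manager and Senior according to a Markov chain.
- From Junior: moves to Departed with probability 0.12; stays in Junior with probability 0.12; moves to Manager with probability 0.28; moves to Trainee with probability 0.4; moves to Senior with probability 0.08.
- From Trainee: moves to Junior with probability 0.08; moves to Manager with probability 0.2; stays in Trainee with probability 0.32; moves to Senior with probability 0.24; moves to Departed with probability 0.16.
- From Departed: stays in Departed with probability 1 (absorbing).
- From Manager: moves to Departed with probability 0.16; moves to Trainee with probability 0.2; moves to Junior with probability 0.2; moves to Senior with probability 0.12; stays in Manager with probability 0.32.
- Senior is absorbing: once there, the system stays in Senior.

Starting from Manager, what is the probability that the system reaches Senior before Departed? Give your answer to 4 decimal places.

0.4858

Let h(s) be the probability of absorption at Senior starting from transient state s. Then h(Senior) = 1 and h(Departed) = 0. By first-step analysis:
h(Junior) = 0.12·h(Junior) + 0.4·h(Trainee) + 0.12·0 + 0.28·h(Manager) + 0.08·1
h(Trainee) = 0.08·h(Junior) + 0.32·h(Trainee) + 0.16·0 + 0.2·h(Manager) + 0.24·1
h(Manager) = 0.2·h(Junior) + 0.2·h(Trainee) + 0.16·0 + 0.32·h(Manager) + 0.12·1
Solving: h(Junior) = 0.4975, h(Trainee) = 0.5544, h(Manager) = 0.4858.
Starting from Manager, the probability is 0.4858.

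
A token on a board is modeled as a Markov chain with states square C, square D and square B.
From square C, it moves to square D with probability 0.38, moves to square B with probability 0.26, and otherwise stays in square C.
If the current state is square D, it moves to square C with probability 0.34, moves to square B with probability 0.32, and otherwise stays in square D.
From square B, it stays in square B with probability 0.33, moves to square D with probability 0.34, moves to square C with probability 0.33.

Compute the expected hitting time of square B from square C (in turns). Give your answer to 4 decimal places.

Let t(s) be the expected number of turns to first reach square B from state s, with t(square B) = 0. Conditioning on the first turn:
t(square C) = 1 + 0.36·t(square C) + 0.38·t(square D)
t(square D) = 1 + 0.34·t(square C) + 0.34·t(square D)
Solving: t(square C) = 3.5471, t(square D) = 3.3424.
Expected turns from square C to square B: 3.5471.

3.5471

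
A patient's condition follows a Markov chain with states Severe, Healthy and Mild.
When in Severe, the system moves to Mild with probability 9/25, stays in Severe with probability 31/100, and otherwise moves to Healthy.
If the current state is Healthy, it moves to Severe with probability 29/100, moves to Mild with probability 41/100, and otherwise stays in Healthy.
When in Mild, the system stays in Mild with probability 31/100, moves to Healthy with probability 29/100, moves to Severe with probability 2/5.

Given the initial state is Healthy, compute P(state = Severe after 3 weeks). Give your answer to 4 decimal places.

0.3358

Propagate the distribution vector 3 weeks from Healthy.
After 0 weeks: (0.0000, 1.0000, 0.0000)
After 1 week: (0.2900, 0.3000, 0.4100)
After 2 weeks: (0.3409, 0.3046, 0.3545)
After 3 weeks: (0.3358, 0.3067, 0.3575)
P(in Severe after 3 weeks) = 0.3358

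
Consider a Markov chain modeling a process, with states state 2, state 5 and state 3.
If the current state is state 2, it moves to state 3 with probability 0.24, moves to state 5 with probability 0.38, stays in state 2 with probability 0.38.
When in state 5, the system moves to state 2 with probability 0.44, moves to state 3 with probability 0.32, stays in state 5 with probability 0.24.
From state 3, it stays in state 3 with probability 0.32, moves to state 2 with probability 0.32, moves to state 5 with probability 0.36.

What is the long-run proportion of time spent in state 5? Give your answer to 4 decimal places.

0.3283

Let the stationary distribution be π with π = πP and π_1 + π_2 + π_3 = 1.
π_1 = 0.38·π_1 + 0.44·π_2 + 0.32·π_3
π_2 = 0.38·π_1 + 0.24·π_2 + 0.36·π_3
Solving with the normalization constraint gives π = (0.3823, 0.3283, 0.2894).
So the stationary probability of state 5 is 0.3283.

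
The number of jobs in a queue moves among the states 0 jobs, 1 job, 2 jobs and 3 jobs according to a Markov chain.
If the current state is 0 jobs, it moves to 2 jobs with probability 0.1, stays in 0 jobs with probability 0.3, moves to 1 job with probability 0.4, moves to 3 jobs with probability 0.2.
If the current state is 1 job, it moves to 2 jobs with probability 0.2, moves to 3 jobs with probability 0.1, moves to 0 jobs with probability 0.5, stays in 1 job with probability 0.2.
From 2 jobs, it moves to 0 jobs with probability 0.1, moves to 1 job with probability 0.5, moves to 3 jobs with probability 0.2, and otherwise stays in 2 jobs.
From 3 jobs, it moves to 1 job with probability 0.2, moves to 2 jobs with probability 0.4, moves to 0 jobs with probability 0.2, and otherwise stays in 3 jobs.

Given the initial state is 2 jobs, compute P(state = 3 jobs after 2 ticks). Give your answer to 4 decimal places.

Propagate the distribution vector 2 ticks from 2 jobs.
After 0 ticks: (0.0000, 0.0000, 1.0000, 0.0000)
After 1 tick: (0.1000, 0.5000, 0.2000, 0.2000)
After 2 ticks: (0.3400, 0.2800, 0.2300, 0.1500)
P(in 3 jobs after 2 ticks) = 0.1500

0.1500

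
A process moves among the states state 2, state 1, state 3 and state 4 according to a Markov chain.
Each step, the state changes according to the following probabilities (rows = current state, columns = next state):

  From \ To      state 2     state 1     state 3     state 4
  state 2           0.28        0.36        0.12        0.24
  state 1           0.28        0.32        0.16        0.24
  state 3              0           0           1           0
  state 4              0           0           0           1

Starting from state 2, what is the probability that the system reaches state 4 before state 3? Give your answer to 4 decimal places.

0.6420

Let h(s) be the probability of absorption at state 4 starting from transient state s. Then h(state 4) = 1 and h(state 3) = 0. By first-step analysis:
h(state 2) = 0.28·h(state 2) + 0.36·h(state 1) + 0.12·0 + 0.24·1
h(state 1) = 0.28·h(state 2) + 0.32·h(state 1) + 0.16·0 + 0.24·1
Solving: h(state 2) = 0.6420, h(state 1) = 0.6173.
Starting from state 2, the probability is 0.6420.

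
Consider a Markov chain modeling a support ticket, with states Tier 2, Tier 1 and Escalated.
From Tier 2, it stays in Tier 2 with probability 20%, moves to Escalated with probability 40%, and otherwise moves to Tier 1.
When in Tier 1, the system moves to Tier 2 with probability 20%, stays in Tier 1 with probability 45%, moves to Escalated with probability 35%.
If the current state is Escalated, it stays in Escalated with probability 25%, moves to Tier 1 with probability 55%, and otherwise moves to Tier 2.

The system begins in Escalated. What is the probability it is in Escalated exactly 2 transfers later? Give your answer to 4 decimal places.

0.3350

Sum over the intermediate state after 1 transfer:
P = P(Escalated→Tier 2)·P(Tier 2→Escalated) + P(Escalated→Tier 1)·P(Tier 1→Escalated) + P(Escalated→Escalated)·P(Escalated→Escalated)
  = 0.2×0.4 + 0.55×0.35 + 0.25×0.25
  = 0.0800 + 0.1925 + 0.0625 = 0.3350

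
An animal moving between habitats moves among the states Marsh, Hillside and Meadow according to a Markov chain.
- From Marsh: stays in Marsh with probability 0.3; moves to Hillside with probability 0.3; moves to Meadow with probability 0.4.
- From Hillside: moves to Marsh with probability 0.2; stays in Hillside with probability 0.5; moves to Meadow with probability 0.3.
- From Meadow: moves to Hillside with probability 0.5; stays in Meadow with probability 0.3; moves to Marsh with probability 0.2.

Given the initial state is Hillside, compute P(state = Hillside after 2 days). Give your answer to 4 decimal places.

Sum over the intermediate state after 1 day:
P = P(Hillside→Marsh)·P(Marsh→Hillside) + P(Hillside→Hillside)·P(Hillside→Hillside) + P(Hillside→Meadow)·P(Meadow→Hillside)
  = 0.2×0.3 + 0.5×0.5 + 0.3×0.5
  = 0.0600 + 0.2500 + 0.1500 = 0.4600

0.4600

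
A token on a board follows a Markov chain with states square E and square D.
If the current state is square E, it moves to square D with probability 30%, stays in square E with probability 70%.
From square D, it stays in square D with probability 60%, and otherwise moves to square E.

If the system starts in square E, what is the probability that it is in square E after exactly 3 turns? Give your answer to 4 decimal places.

Propagate the distribution vector 3 turns from square E.
After 0 turns: (1.0000, 0.0000)
After 1 turn: (0.7000, 0.3000)
After 2 turns: (0.6100, 0.3900)
After 3 turns: (0.5830, 0.4170)
P(in square E after 3 turns) = 0.5830

0.5830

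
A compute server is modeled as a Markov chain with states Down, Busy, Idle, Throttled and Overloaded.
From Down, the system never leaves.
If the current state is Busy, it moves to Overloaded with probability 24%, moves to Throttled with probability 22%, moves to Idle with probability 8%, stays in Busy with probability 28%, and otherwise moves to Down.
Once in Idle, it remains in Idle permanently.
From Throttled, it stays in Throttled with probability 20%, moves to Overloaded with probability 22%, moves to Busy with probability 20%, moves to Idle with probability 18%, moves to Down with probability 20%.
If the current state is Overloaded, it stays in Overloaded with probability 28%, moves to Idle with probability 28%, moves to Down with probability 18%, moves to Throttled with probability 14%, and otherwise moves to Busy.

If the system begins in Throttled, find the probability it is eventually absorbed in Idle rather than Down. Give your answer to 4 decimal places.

Let h(s) be the probability of absorption at Idle starting from transient state s. Then h(Idle) = 1 and h(Down) = 0. By first-step analysis:
h(Busy) = 0.18·0 + 0.28·h(Busy) + 0.08·1 + 0.22·h(Throttled) + 0.24·h(Overloaded)
h(Throttled) = 0.2·0 + 0.2·h(Busy) + 0.18·1 + 0.2·h(Throttled) + 0.22·h(Overloaded)
h(Overloaded) = 0.18·0 + 0.12·h(Busy) + 0.28·1 + 0.14·h(Throttled) + 0.28·h(Overloaded)
Solving: h(Busy) = 0.4472, h(Throttled) = 0.4905, h(Overloaded) = 0.5588.
Starting from Throttled, the probability is 0.4905.

0.4905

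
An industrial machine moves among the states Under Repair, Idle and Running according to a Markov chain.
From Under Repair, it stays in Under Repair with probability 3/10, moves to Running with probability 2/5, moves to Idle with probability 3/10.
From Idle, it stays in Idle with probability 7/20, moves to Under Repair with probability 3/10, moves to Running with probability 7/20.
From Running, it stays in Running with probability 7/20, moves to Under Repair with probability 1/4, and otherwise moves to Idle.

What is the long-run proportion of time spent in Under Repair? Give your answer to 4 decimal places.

0.2818

Let the stationary distribution be π with π = πP and π_1 + π_2 + π_3 = 1.
π_1 = 0.3·π_1 + 0.3·π_2 + 0.25·π_3
π_2 = 0.3·π_1 + 0.35·π_2 + 0.4·π_3
Solving with the normalization constraint gives π = (0.2818, 0.3541, 0.3641).
So the stationary probability of Under Repair is 0.2818.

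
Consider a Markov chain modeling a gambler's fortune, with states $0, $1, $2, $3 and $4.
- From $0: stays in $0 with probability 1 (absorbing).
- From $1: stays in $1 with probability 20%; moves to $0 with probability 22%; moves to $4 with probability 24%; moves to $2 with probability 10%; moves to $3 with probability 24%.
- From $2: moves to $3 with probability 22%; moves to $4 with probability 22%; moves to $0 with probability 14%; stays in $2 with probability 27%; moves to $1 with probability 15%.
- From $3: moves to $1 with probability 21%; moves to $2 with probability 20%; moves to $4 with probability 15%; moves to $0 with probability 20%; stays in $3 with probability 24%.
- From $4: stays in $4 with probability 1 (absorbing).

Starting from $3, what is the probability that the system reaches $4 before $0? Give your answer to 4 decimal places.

0.4852

Let h(s) be the probability of absorption at $4 starting from transient state s. Then h($4) = 1 and h($0) = 0. By first-step analysis:
h($1) = 0.22·0 + 0.2·h($1) + 0.1·h($2) + 0.24·h($3) + 0.24·1
h($2) = 0.14·0 + 0.15·h($1) + 0.27·h($2) + 0.22·h($3) + 0.22·1
h($3) = 0.2·0 + 0.21·h($1) + 0.2·h($2) + 0.24·h($3) + 0.15·1
Solving: h($1) = 0.5147, h($2) = 0.5534, h($3) = 0.4852.
Starting from $3, the probability is 0.4852.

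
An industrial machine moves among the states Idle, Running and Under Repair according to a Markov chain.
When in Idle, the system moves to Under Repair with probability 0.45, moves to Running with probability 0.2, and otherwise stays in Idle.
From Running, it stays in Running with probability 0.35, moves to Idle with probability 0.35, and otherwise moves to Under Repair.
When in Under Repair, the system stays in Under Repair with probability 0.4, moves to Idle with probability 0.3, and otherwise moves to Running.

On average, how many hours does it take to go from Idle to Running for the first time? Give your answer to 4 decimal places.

Let t(s) be the expected number of hours to first reach Running from state s, with t(Running) = 0. Conditioning on the first hour:
t(Idle) = 1 + 0.35·t(Idle) + 0.45·t(Under Repair)
t(Under Repair) = 1 + 0.3·t(Idle) + 0.4·t(Under Repair)
Solving: t(Idle) = 4.1176, t(Under Repair) = 3.7255.
Expected hours from Idle to Running: 4.1176.

4.1176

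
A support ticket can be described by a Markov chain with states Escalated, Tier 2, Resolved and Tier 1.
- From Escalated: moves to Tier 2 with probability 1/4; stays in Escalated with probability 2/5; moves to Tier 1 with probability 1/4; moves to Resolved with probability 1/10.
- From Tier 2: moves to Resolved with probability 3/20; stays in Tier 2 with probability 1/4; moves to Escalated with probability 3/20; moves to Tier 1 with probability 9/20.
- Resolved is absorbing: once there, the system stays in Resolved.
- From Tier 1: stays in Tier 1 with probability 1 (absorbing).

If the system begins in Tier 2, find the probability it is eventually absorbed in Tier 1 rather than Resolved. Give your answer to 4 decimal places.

Let h(s) be the probability of absorption at Tier 1 starting from transient state s. Then h(Tier 1) = 1 and h(Resolved) = 0. By first-step analysis:
h(Escalated) = 0.4·h(Escalated) + 0.25·h(Tier 2) + 0.1·0 + 0.25·1
h(Tier 2) = 0.15·h(Escalated) + 0.25·h(Tier 2) + 0.15·0 + 0.45·1
Solving: h(Escalated) = 0.7273, h(Tier 2) = 0.7455.
Starting from Tier 2, the probability is 0.7455.

0.7455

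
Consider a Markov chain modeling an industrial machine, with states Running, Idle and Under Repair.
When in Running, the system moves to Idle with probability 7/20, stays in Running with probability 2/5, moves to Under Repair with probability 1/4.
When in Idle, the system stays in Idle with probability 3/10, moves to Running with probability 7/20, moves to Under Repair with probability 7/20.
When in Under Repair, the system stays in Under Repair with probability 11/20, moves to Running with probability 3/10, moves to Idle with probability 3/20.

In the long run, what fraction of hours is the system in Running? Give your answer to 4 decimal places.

0.3477

Let the stationary distribution be π with π = πP and π_1 + π_2 + π_3 = 1.
π_1 = 0.4·π_1 + 0.35·π_2 + 0.3·π_3
π_2 = 0.35·π_1 + 0.3·π_2 + 0.15·π_3
Solving with the normalization constraint gives π = (0.3477, 0.2583, 0.3940).
So the stationary probability of Running is 0.3477.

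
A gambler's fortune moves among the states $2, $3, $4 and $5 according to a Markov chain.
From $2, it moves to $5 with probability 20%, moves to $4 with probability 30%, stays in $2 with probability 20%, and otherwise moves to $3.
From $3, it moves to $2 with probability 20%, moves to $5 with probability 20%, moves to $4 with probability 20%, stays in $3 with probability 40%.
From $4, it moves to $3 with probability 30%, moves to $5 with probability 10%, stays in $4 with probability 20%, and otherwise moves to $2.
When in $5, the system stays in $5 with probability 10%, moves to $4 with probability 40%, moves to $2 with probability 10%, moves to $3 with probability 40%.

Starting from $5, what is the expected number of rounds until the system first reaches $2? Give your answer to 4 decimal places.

Let t(s) be the expected number of rounds to first reach $2 from state s, with t($2) = 0. Conditioning on the first round:
t($3) = 1 + 0.4·t($3) + 0.2·t($4) + 0.2·t($5)
t($4) = 1 + 0.3·t($3) + 0.2·t($4) + 0.1·t($5)
t($5) = 1 + 0.4·t($3) + 0.4·t($4) + 0.1·t($5)
Solving: t($3) = 4.3411, t($4) = 3.4496, t($5) = 4.5736.
Expected rounds from $5 to $2: 4.5736.

4.5736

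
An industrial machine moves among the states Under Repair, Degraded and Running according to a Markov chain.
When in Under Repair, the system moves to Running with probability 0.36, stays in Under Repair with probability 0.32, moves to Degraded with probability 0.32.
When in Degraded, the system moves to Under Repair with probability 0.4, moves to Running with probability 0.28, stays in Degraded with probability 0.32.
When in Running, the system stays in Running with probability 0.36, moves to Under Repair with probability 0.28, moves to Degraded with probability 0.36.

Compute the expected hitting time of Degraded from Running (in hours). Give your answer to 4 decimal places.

2.8708

Let t(s) be the expected number of hours to first reach Degraded from state s, with t(Degraded) = 0. Conditioning on the first hour:
t(Under Repair) = 1 + 0.32·t(Under Repair) + 0.36·t(Running)
t(Running) = 1 + 0.28·t(Under Repair) + 0.36·t(Running)
Solving: t(Under Repair) = 2.9904, t(Running) = 2.8708.
Expected hours from Running to Degraded: 2.8708.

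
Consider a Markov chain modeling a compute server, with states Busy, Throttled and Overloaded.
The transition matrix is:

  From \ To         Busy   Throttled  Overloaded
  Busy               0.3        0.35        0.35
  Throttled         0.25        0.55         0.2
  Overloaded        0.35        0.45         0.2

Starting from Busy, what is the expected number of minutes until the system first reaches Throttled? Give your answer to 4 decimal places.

2.6286

Let t(s) be the expected number of minutes to first reach Throttled from state s, with t(Throttled) = 0. Conditioning on the first minute:
t(Busy) = 1 + 0.3·t(Busy) + 0.35·t(Overloaded)
t(Overloaded) = 1 + 0.35·t(Busy) + 0.2·t(Overloaded)
Solving: t(Busy) = 2.6286, t(Overloaded) = 2.4000.
Expected minutes from Busy to Throttled: 2.6286.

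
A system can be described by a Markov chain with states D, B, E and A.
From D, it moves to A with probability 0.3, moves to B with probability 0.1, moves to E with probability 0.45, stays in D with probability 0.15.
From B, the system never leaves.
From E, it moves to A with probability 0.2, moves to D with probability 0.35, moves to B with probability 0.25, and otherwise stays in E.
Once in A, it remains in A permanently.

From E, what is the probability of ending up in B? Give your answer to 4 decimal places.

0.4737

Let h(s) be the probability of absorption at B starting from transient state s. Then h(B) = 1 and h(A) = 0. By first-step analysis:
h(D) = 0.15·h(D) + 0.1·1 + 0.45·h(E) + 0.3·0
h(E) = 0.35·h(D) + 0.25·1 + 0.2·h(E) + 0.2·0
Solving: h(D) = 0.3684, h(E) = 0.4737.
Starting from E, the probability is 0.4737.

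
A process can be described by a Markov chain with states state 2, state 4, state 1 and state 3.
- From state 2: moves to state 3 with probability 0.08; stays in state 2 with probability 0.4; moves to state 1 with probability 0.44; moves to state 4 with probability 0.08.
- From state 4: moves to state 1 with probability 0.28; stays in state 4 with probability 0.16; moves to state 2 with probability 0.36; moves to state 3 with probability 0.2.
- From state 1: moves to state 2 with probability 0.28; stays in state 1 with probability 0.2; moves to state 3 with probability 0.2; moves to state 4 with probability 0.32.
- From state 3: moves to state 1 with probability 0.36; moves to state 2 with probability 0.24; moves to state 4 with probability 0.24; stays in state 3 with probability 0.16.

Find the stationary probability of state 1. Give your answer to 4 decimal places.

Let the stationary distribution be π with π = πP and π_1 + π_2 + π_3 + π_4 = 1.
π_1 = 0.4·π_1 + 0.36·π_2 + 0.28·π_3 + 0.24·π_4
π_2 = 0.08·π_1 + 0.16·π_2 + 0.32·π_3 + 0.24·π_4
π_3 = 0.44·π_1 + 0.28·π_2 + 0.2·π_3 + 0.36·π_4
Solving with the normalization constraint gives π = (0.3291, 0.1971, 0.3194, 0.1543).
So the stationary probability of state 1 is 0.3194.

0.3194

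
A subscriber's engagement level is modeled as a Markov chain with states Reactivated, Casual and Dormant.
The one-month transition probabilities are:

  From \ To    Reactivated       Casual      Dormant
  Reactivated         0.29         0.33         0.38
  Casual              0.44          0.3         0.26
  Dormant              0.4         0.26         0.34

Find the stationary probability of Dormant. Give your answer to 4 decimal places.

Let the stationary distribution be π with π = πP and π_1 + π_2 + π_3 = 1.
π_1 = 0.29·π_1 + 0.44·π_2 + 0.4·π_3
π_2 = 0.33·π_1 + 0.3·π_2 + 0.26·π_3
Solving with the normalization constraint gives π = (0.3711, 0.2979, 0.3310).
So the stationary probability of Dormant is 0.3310.

0.3310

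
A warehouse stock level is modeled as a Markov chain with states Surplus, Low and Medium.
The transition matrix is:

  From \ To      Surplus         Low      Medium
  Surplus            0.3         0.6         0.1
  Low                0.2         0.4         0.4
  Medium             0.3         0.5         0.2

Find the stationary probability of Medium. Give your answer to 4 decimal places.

Let the stationary distribution be π with π = πP and π_1 + π_2 + π_3 = 1.
π_1 = 0.3·π_1 + 0.2·π_2 + 0.3·π_3
π_2 = 0.6·π_1 + 0.4·π_2 + 0.5·π_3
Solving with the normalization constraint gives π = (0.2523, 0.4775, 0.2703).
So the stationary probability of Medium is 0.2703.

0.2703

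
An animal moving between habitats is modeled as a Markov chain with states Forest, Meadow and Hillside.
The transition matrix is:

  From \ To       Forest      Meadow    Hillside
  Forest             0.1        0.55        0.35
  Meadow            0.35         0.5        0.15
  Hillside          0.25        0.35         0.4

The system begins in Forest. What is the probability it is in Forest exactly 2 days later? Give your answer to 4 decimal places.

Sum over the intermediate state after 1 day:
P = P(Forest→Forest)·P(Forest→Forest) + P(Forest→Meadow)·P(Meadow→Forest) + P(Forest→Hillside)·P(Hillside→Forest)
  = 0.1×0.1 + 0.55×0.35 + 0.35×0.25
  = 0.0100 + 0.1925 + 0.0875 = 0.2900

0.2900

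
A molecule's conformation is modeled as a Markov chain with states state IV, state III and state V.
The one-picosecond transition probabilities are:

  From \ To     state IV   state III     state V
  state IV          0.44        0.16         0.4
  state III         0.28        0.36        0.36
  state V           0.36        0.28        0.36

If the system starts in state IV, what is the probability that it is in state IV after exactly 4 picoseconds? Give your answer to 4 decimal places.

Propagate the distribution vector 4 picoseconds from state IV.
After 0 picoseconds: (1.0000, 0.0000, 0.0000)
After 1 picosecond: (0.4400, 0.1600, 0.4000)
After 2 picoseconds: (0.3824, 0.2400, 0.3776)
After 3 picoseconds: (0.3714, 0.2533, 0.3753)
After 4 picoseconds: (0.3694, 0.2557, 0.3749)
P(in state IV after 4 picoseconds) = 0.3694

0.3694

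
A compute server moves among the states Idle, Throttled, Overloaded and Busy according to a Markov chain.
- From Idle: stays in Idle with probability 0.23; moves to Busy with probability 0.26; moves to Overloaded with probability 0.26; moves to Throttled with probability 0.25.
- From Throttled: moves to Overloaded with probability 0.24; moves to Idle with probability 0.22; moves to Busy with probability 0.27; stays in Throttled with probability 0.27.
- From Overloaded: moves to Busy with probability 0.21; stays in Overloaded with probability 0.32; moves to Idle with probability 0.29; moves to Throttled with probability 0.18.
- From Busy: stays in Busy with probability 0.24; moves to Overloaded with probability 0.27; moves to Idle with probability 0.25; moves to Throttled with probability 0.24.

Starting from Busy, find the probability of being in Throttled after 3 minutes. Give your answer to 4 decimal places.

Propagate the distribution vector 3 minutes from Busy.
After 0 minutes: (0.0000, 0.0000, 0.0000, 1.0000)
After 1 minute: (0.2500, 0.2400, 0.2700, 0.2400)
After 2 minutes: (0.2486, 0.2335, 0.2738, 0.2441)
After 3 minutes: (0.2490, 0.2331, 0.2742, 0.2438)
P(in Throttled after 3 minutes) = 0.2331

0.2331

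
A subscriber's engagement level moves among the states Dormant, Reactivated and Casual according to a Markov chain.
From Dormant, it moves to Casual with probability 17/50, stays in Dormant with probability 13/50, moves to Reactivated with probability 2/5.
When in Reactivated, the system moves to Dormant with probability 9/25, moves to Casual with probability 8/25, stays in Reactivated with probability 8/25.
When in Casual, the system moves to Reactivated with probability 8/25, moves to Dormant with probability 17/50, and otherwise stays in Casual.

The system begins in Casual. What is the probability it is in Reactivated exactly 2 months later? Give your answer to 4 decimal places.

0.3472

Sum over the intermediate state after 1 month:
P = P(Casual→Dormant)·P(Dormant→Reactivated) + P(Casual→Reactivated)·P(Reactivated→Reactivated) + P(Casual→Casual)·P(Casual→Reactivated)
  = 0.34×0.4 + 0.32×0.32 + 0.34×0.32
  = 0.1360 + 0.1024 + 0.1088 = 0.3472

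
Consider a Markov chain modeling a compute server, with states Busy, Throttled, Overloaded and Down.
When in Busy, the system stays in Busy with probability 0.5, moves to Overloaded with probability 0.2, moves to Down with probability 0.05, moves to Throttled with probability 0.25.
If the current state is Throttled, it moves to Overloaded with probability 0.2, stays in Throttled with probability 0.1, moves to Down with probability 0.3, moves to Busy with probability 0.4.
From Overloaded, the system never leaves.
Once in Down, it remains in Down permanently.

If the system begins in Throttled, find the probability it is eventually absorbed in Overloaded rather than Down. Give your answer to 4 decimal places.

Let h(s) be the probability of absorption at Overloaded starting from transient state s. Then h(Overloaded) = 1 and h(Down) = 0. By first-step analysis:
h(Busy) = 0.5·h(Busy) + 0.25·h(Throttled) + 0.2·1 + 0.05·0
h(Throttled) = 0.4·h(Busy) + 0.1·h(Throttled) + 0.2·1 + 0.3·0
Solving: h(Busy) = 0.6571, h(Throttled) = 0.5143.
Starting from Throttled, the probability is 0.5143.

0.5143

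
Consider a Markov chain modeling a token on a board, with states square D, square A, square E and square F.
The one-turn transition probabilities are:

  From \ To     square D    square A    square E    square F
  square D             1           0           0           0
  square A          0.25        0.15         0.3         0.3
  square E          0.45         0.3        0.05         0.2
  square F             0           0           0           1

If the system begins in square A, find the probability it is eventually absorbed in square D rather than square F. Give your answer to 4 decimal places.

0.5192

Let h(s) be the probability of absorption at square D starting from transient state s. Then h(square D) = 1 and h(square F) = 0. By first-step analysis:
h(square A) = 0.25·1 + 0.15·h(square A) + 0.3·h(square E) + 0.3·0
h(square E) = 0.45·1 + 0.3·h(square A) + 0.05·h(square E) + 0.2·0
Solving: h(square A) = 0.5192, h(square E) = 0.6376.
Starting from square A, the probability is 0.5192.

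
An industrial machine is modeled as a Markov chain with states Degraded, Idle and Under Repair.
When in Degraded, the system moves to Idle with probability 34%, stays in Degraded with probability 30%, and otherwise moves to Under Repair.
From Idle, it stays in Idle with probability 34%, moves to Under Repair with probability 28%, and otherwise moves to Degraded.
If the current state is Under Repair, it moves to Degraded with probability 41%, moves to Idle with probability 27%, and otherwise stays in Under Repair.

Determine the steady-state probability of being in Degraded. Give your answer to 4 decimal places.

0.3608

Let the stationary distribution be π with π = πP and π_1 + π_2 + π_3 = 1.
π_1 = 0.3·π_1 + 0.38·π_2 + 0.41·π_3
π_2 = 0.34·π_1 + 0.34·π_2 + 0.27·π_3
Solving with the normalization constraint gives π = (0.3608, 0.3175, 0.3217).
So the stationary probability of Degraded is 0.3608.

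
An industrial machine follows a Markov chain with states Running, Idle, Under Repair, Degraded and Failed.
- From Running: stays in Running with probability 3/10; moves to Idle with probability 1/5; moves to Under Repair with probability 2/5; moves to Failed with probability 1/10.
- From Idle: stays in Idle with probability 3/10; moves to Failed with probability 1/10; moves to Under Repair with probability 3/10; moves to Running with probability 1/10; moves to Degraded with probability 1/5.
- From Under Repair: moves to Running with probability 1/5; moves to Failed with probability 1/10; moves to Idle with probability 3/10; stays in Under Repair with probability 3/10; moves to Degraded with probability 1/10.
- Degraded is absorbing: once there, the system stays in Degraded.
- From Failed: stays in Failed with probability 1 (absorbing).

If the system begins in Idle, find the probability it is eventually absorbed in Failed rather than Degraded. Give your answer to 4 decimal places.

Let h(s) be the probability of absorption at Failed starting from transient state s. Then h(Failed) = 1 and h(Degraded) = 0. By first-step analysis:
h(Running) = 0.3·h(Running) + 0.2·h(Idle) + 0.4·h(Under Repair) + 0.1·1
h(Idle) = 0.1·h(Running) + 0.3·h(Idle) + 0.3·h(Under Repair) + 0.2·0 + 0.1·1
h(Under Repair) = 0.2·h(Running) + 0.3·h(Idle) + 0.3·h(Under Repair) + 0.1·0 + 0.1·1
Solving: h(Running) = 0.5376, h(Idle) = 0.4247, h(Under Repair) = 0.4785.
Starting from Idle, the probability is 0.4247.

0.4247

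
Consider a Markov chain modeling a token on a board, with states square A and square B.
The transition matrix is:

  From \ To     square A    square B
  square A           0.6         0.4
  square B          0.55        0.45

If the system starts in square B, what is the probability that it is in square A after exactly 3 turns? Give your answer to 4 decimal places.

0.5789

Propagate the distribution vector 3 turns from square B.
After 0 turns: (0.0000, 1.0000)
After 1 turn: (0.5500, 0.4500)
After 2 turns: (0.5775, 0.4225)
After 3 turns: (0.5789, 0.4211)
P(in square A after 3 turns) = 0.5789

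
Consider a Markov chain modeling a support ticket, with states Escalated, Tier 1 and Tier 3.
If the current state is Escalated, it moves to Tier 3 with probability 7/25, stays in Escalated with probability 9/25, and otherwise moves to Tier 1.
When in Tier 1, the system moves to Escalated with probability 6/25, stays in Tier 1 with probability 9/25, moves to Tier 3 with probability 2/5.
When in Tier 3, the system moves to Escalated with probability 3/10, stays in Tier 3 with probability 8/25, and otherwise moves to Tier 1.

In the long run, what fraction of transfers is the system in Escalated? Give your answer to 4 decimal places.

0.2957

Let the stationary distribution be π with π = πP and π_1 + π_2 + π_3 = 1.
π_1 = 0.36·π_1 + 0.24·π_2 + 0.3·π_3
π_2 = 0.36·π_1 + 0.36·π_2 + 0.38·π_3
Solving with the normalization constraint gives π = (0.2957, 0.3668, 0.3375).
So the stationary probability of Escalated is 0.2957.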